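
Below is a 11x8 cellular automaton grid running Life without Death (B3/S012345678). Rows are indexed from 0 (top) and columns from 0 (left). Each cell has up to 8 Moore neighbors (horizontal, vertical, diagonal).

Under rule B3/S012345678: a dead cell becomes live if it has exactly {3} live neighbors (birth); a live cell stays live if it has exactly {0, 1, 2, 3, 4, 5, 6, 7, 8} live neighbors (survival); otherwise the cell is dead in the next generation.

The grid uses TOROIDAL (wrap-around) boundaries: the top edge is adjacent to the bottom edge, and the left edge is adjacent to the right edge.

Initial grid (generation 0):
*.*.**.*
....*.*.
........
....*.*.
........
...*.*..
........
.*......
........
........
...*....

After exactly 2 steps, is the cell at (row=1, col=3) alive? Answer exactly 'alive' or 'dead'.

Answer: alive

Derivation:
Simulating step by step:
Generation 0 (given above): 13 live cells
Generation 1: 19 live cells
*.*.****
...**.**
........
....*.*.
....**..
...*.*..
........
.*......
........
........
...**...
Generation 2: 28 live cells
*.*.****
*..**.**
...**.**
....*.*.
...****.
...*.*..
........
.*......
........
........
...**.**

Cell (1,3) at generation 2: 1 -> alive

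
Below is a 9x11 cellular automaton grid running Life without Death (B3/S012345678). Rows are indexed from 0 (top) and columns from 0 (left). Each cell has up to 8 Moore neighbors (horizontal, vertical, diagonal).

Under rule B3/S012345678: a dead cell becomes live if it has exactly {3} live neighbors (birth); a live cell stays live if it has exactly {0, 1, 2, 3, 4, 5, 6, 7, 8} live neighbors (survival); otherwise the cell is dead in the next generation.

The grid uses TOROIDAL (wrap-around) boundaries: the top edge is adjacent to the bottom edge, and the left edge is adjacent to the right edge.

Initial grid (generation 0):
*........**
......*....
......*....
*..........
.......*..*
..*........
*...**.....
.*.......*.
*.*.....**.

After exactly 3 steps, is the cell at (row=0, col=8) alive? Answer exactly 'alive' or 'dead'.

Answer: alive

Derivation:
Simulating step by step:
Generation 0 (given above): 18 live cells
Generation 1: 24 live cells
**......***
......*...*
......*....
*..........
.......*..*
..*........
**..**.....
**......**.
*.*.....**.
Generation 2: 32 live cells
**.....****
......**..*
......*....
*..........
.......*..*
***........
***.**....*
***.....**.
*.*....***.
Generation 3: 36 live cells
**.....****
......**..*
......**...
*..........
.......*..*
****.......
***.**...**
***....***.
*.*....***.

Cell (0,8) at generation 3: 1 -> alive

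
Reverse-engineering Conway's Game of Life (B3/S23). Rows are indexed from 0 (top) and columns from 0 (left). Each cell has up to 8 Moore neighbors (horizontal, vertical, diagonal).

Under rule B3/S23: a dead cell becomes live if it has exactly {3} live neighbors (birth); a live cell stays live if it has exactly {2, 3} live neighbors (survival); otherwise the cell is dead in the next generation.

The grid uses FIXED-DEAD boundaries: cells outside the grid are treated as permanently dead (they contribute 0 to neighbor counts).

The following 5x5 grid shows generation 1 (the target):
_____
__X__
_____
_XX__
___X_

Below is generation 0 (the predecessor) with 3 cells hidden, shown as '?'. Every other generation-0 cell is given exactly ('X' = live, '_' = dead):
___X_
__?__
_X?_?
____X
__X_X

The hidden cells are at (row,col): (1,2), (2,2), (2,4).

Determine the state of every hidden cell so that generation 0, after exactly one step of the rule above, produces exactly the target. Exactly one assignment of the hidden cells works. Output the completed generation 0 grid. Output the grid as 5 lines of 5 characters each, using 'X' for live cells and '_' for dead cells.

Hidden generation-0 cells (in order): (1,2), (2,2), (2,4).
A hidden cell only influences target cells in its own 3x3 neighborhood. Try each of the 2^3 = 8 assignments, step the completed generation 0 forward once under B3/S23, and compare with the target:
  (1,2)=_ (2,2)=_ (2,4)=_ -> step gives (1,2)='_' but target has 'X' -> reject
  (1,2)=_ (2,2)=_ (2,4)=X -> step gives (1,2)='_' but target has 'X' -> reject
  (1,2)=_ (2,2)=X (2,4)=_ -> step reproduces the target at every cell -> ACCEPT
  (1,2)=_ (2,2)=X (2,4)=X -> step gives (1,3)='X' but target has '_' -> reject
  (1,2)=X (2,2)=_ (2,4)=_ -> step gives (3,1)='_' but target has 'X' -> reject
  (1,2)=X (2,2)=_ (2,4)=X -> step gives (1,3)='X' but target has '_' -> reject
  (1,2)=X (2,2)=X (2,4)=_ -> step gives (1,1)='X' but target has '_' -> reject
  (1,2)=X (2,2)=X (2,4)=X -> step gives (1,1)='X' but target has '_' -> reject
Unique solution: (1,2)=dead, (2,2)=live, (2,4)=dead.
Check: live-neighbor counts of every cell in the completed generation 0:
00101
12321
11121
13341
01031
Applying B3/S23 to generation 0 with these counts gives:
_____
__X__
_____
_XX__
___X_
which matches the target exactly.

Answer: ___X_
_____
_XX__
____X
__X_X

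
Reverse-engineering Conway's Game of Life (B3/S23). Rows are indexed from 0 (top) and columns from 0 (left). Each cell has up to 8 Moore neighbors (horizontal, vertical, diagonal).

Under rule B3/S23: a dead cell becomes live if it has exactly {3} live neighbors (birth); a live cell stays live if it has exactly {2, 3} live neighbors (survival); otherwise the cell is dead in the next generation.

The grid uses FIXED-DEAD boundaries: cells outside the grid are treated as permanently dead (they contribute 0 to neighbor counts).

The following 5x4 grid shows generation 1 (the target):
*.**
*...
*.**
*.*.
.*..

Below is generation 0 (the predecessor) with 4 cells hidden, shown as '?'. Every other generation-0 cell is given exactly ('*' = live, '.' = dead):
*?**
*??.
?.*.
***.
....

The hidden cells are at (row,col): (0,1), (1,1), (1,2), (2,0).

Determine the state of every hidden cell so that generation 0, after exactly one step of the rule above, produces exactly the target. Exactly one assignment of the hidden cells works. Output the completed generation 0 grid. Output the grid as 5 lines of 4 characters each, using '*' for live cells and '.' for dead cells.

Answer: ****
*.*.
*.*.
***.
....

Derivation:
Hidden generation-0 cells (in order): (0,1), (1,1), (1,2), (2,0).
A hidden cell only influences target cells in its own 3x3 neighborhood. Try each of the 2^4 = 16 assignments, step the completed generation 0 forward once under B3/S23, and compare with the target:
  (0,1)=. (1,1)=. (1,2)=. (2,0)=. -> step gives (0,0)='.' but target has '*' -> reject
  (0,1)=. (1,1)=. (1,2)=. (2,0)=* -> step gives (0,0)='.' but target has '*' -> reject
  (0,1)=. (1,1)=. (1,2)=* (2,0)=. -> step gives (0,0)='.' but target has '*' -> reject
  (0,1)=. (1,1)=. (1,2)=* (2,0)=* -> step gives (0,0)='.' but target has '*' -> reject
  (0,1)=. (1,1)=* (1,2)=. (2,0)=. -> step gives (0,3)='.' but target has '*' -> reject
  (0,1)=. (1,1)=* (1,2)=. (2,0)=* -> step gives (0,3)='.' but target has '*' -> reject
  (0,1)=. (1,1)=* (1,2)=* (2,0)=. -> step gives (2,0)='.' but target has '*' -> reject
  (0,1)=. (1,1)=* (1,2)=* (2,0)=* -> step gives (2,0)='.' but target has '*' -> reject
  (0,1)=* (1,1)=. (1,2)=. (2,0)=. -> step gives (0,1)='*' but target has '.' -> reject
  (0,1)=* (1,1)=. (1,2)=. (2,0)=* -> step gives (0,1)='*' but target has '.' -> reject
  (0,1)=* (1,1)=. (1,2)=* (2,0)=. -> step gives (3,0)='.' but target has '*' -> reject
  (0,1)=* (1,1)=. (1,2)=* (2,0)=* -> step reproduces the target at every cell -> ACCEPT
  (0,1)=* (1,1)=* (1,2)=. (2,0)=. -> step gives (0,3)='.' but target has '*' -> reject
  (0,1)=* (1,1)=* (1,2)=. (2,0)=* -> step gives (0,3)='.' but target has '*' -> reject
  (0,1)=* (1,1)=* (1,2)=* (2,0)=. -> step gives (0,2)='.' but target has '*' -> reject
  (0,1)=* (1,1)=* (1,2)=* (2,0)=* -> step gives (0,2)='.' but target has '*' -> reject
Unique solution: (0,1)=live, (1,1)=dead, (1,2)=live, (2,0)=live.
Check: live-neighbor counts of every cell in the completed generation 0:
2432
3744
3733
2422
2321
Applying B3/S23 to generation 0 with these counts gives:
*.**
*...
*.**
*.*.
.*..
which matches the target exactly.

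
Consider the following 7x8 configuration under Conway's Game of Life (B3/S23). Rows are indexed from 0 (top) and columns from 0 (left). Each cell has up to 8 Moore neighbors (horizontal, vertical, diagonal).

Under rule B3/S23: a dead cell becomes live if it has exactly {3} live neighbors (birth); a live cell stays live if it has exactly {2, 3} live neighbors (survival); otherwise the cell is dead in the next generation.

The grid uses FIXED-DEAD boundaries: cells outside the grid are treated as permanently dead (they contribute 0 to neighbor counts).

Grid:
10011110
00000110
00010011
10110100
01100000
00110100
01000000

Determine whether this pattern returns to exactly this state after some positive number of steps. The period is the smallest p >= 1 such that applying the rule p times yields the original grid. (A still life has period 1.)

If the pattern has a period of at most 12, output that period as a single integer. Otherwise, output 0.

Answer: 0

Derivation:
Simulating and comparing each generation to the original:
Gen 0 (original, given above): 20 live cells
Gen 1: 11 live cells, differs from original
Gen 2: 9 live cells, differs from original
Gen 3: 8 live cells, differs from original
Gen 4: 7 live cells, differs from original
Gen 5: 8 live cells, differs from original
Gen 6: 10 live cells, differs from original
Gen 7: 12 live cells, differs from original
Gen 8: 14 live cells, differs from original
Gen 9: 16 live cells, differs from original
Gen 10: 15 live cells, differs from original
Gen 11: 18 live cells, differs from original
Gen 12: 13 live cells, differs from original
No period found within 12 steps.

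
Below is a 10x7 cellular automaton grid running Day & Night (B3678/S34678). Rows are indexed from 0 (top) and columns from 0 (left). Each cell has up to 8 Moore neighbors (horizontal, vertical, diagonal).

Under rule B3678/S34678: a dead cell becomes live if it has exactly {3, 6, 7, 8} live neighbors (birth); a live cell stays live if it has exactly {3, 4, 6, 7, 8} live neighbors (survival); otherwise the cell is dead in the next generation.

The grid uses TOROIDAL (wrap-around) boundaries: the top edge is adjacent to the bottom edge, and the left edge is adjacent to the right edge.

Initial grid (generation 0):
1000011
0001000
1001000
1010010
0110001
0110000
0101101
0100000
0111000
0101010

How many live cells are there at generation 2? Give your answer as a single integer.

Answer: 22

Derivation:
Simulating step by step:
Generation 0 (given above): 25 live cells
Generation 1: 23 live cells
0010001
1000100
0110101
1011000
0011000
0100010
0100000
0110100
1100100
0100000
Generation 2: 22 live cells
1100000
1010001
0110010
0000100
0011100
0000000
1100000
0111000
1101000
0110000
Population at generation 2: 22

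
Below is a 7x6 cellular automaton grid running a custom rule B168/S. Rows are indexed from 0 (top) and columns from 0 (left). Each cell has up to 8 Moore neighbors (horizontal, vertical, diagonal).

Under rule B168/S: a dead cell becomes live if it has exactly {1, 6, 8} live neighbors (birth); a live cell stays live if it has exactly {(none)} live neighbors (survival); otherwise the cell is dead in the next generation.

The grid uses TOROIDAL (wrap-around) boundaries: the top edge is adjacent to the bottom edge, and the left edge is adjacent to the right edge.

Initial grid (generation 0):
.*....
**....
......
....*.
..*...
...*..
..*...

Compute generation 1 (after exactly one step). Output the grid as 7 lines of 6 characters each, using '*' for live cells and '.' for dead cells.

Answer: ...*.*
.....*
..***.
.**..*
.*...*
....*.
*...*.

Derivation:
Simulating step by step:
Generation 0 (given above): 7 live cells
Generation 1: 14 live cells
(generation 1 grid is the final answer)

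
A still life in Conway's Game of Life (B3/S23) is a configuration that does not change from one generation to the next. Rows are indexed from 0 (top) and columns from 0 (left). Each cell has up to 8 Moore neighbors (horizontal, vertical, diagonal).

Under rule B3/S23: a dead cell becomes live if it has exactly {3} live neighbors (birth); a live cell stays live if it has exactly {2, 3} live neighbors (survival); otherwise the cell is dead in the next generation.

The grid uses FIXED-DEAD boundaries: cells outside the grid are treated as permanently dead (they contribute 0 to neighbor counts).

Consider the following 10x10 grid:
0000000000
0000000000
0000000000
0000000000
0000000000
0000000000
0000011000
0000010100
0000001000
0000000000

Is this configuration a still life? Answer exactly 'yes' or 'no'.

Answer: yes

Derivation:
Compute generation 1 and compare to generation 0 (given above):
Generation 1:
0000000000
0000000000
0000000000
0000000000
0000000000
0000000000
0000011000
0000010100
0000001000
0000000000
The grids are IDENTICAL -> still life.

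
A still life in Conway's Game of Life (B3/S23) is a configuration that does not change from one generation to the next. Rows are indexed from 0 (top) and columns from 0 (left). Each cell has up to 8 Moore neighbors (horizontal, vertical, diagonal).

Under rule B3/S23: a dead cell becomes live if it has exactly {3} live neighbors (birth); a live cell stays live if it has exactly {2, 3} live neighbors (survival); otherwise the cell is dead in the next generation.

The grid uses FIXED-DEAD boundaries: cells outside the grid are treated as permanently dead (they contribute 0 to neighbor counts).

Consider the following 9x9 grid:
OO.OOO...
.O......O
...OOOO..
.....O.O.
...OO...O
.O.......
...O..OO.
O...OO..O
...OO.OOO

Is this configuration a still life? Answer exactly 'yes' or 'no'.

Answer: no

Derivation:
Compute generation 1 and compare to generation 0 (given above):
Generation 1:
OOO.O....
OO....O..
....OOOO.
.......O.
....O....
..OOO..O.
....OOOO.
........O
...OO.OOO
Cell (0,2) differs: gen0=0 vs gen1=1 -> NOT a still life.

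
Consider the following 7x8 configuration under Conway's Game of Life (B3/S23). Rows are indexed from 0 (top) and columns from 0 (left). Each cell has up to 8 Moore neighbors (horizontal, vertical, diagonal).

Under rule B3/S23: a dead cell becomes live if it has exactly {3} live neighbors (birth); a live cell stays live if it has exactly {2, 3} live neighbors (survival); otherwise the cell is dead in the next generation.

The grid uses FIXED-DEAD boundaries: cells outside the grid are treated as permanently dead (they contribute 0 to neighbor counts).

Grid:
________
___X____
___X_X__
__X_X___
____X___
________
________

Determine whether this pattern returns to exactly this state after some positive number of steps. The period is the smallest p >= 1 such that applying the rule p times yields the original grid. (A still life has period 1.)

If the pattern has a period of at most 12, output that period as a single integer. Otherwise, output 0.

Simulating and comparing each generation to the original:
Gen 0 (original, given above): 6 live cells
Gen 1: 6 live cells, differs from original
Gen 2: 6 live cells, MATCHES original -> period = 2

Answer: 2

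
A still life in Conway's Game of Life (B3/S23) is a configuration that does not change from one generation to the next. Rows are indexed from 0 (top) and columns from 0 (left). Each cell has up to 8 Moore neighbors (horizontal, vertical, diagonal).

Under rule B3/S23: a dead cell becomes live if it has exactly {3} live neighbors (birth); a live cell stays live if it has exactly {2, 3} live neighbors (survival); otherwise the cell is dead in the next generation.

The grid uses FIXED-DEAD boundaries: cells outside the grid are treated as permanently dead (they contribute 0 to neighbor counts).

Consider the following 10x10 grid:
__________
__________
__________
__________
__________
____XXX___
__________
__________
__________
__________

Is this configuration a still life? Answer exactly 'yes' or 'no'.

Compute generation 1 and compare to generation 0 (given above):
Generation 1:
__________
__________
__________
__________
_____X____
_____X____
_____X____
__________
__________
__________
Cell (4,5) differs: gen0=0 vs gen1=1 -> NOT a still life.

Answer: no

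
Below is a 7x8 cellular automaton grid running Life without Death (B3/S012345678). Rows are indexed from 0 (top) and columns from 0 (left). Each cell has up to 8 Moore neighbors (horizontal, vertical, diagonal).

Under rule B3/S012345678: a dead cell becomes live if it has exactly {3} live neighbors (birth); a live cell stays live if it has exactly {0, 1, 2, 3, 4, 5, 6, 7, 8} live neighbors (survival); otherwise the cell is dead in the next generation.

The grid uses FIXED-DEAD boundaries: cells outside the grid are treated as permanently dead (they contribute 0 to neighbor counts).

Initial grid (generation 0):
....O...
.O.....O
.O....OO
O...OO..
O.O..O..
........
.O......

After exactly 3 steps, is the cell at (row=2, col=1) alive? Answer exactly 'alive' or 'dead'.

Answer: alive

Derivation:
Simulating step by step:
Generation 0 (given above): 13 live cells
Generation 1: 19 live cells
....O...
.O....OO
OO...OOO
O...OO..
OOO.OO..
.O......
.O......
Generation 2: 24 live cells
....O...
OO....OO
OO..OOOO
O.OOOO..
OOOOOO..
.O......
.O......
Generation 3: 27 live cells
....O...
OO..O.OO
OO..OOOO
O.OOOO..
OOOOOO..
.O.OO...
.O......

Cell (2,1) at generation 3: 1 -> alive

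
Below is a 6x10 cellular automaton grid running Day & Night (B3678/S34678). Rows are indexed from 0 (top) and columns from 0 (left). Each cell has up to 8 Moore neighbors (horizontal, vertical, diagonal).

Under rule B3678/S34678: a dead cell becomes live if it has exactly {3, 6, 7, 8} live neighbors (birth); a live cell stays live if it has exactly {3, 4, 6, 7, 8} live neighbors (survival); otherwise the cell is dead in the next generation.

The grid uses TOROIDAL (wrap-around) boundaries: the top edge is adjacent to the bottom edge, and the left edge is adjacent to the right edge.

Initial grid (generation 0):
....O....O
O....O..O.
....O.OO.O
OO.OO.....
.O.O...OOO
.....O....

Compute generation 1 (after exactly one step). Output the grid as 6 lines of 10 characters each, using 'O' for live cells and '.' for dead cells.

Simulating step by step:
Generation 0 (given above): 19 live cells
Generation 1: 19 live cells
(generation 1 grid is the final answer)

Answer: .....O....
....OOOOO.
.O.OO...OO
O..OOOO...
..........
O...O....O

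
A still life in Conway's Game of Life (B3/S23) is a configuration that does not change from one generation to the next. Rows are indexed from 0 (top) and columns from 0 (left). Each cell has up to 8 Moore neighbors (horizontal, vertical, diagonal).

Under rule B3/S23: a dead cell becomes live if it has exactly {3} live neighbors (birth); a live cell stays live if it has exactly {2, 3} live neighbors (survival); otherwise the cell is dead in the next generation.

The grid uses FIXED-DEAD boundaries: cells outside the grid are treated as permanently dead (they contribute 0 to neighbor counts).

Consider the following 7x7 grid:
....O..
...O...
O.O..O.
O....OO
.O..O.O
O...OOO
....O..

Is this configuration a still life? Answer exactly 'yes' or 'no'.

Compute generation 1 and compare to generation 0 (given above):
Generation 1:
.......
...OO..
.O..OOO
O...O.O
OO..O..
...OO.O
....O..
Cell (0,4) differs: gen0=1 vs gen1=0 -> NOT a still life.

Answer: no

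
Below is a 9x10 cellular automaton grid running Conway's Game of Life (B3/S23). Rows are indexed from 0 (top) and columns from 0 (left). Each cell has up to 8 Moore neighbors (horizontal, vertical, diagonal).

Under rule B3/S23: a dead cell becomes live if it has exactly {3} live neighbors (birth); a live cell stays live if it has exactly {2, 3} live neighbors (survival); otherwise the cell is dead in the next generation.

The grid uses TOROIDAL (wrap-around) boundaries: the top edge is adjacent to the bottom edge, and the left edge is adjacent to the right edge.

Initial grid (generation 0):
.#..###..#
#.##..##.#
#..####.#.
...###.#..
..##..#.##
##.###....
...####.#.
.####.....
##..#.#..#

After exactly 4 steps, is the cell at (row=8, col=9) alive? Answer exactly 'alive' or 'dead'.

Simulating step by step:
Generation 0 (given above): 45 live cells
Generation 1: 22 live cells
....#.....
..#.......
##......#.
..........
##....####
##......#.
#.....#...
.#....##.#
......#..#
Generation 2: 19 live cells
..........
.#........
.#........
..........
.#.....##.
......#.#.
......#.#.
.....#####
#....####.
Generation 3: 8 live cells
......##..
..........
..........
..........
.......##.
......#.##
..........
..........
.....#....
Generation 4: 7 live cells
......#...
..........
..........
..........
.......###
........##
..........
..........
......#...

Cell (8,9) at generation 4: 0 -> dead

Answer: dead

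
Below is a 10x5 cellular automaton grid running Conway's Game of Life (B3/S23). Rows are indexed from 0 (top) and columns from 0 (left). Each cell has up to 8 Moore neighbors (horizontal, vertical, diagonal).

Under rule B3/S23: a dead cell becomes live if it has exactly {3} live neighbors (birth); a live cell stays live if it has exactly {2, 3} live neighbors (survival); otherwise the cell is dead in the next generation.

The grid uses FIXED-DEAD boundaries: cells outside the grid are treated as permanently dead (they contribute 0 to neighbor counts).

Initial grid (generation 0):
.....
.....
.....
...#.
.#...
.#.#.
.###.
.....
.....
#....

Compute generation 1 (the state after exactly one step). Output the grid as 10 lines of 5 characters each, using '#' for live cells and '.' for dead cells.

Answer: .....
.....
.....
.....
.....
##.#.
.#.#.
..#..
.....
.....

Derivation:
Simulating step by step:
Generation 0 (given above): 8 live cells
Generation 1: 6 live cells
(generation 1 grid is the final answer)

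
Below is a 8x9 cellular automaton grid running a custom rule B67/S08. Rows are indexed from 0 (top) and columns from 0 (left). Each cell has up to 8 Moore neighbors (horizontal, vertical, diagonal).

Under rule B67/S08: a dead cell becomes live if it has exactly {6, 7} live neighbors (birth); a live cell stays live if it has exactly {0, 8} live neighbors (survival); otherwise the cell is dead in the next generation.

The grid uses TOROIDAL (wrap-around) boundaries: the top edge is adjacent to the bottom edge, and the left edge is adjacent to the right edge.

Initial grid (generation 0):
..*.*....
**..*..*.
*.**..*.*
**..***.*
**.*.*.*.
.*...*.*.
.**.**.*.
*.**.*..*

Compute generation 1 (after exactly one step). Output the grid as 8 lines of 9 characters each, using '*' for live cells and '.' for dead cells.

Simulating step by step:
Generation 0 (given above): 35 live cells
Generation 1: 3 live cells
(generation 1 grid is the final answer)

Answer: .........
.........
.*.......
.........
......*..
......*..
.........
.........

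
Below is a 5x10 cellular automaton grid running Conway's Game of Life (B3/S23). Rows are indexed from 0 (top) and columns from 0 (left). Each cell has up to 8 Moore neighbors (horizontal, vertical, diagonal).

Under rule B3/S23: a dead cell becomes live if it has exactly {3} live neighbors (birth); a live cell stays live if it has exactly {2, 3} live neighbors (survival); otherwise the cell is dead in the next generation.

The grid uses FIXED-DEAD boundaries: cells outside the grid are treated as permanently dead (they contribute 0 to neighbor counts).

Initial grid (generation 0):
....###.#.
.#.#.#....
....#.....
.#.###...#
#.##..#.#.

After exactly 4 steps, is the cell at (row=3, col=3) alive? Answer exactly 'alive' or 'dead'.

Answer: alive

Derivation:
Simulating step by step:
Generation 0 (given above): 18 live cells
Generation 1: 11 live cells
....###...
...#..#...
..........
.#...#....
.###.#....
Generation 2: 10 live cells
....###...
....#.#...
..........
.#..#.....
.##.#.....
Generation 3: 11 live cells
....#.#...
....#.#...
.....#....
.###......
.###......
Generation 4: 11 live cells
..........
....#.#...
..####....
.#.##.....
.#.#......

Cell (3,3) at generation 4: 1 -> alive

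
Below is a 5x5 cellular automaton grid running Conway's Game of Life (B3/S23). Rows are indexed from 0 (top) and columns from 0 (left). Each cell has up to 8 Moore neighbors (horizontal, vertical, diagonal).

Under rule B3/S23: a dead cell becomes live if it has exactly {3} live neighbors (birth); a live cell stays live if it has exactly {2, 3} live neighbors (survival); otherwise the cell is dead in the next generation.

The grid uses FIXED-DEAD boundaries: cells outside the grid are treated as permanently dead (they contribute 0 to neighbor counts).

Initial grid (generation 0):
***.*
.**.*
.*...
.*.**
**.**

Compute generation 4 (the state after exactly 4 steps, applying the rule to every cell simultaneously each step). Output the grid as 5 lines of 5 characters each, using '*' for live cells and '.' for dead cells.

Answer: .....
*..*.
*..*.
.**..
.....

Derivation:
Simulating step by step:
Generation 0 (given above): 15 live cells
Generation 1: 12 live cells
*.*..
.....
**..*
.*.**
**.**
Generation 2: 10 live cells
.....
*....
*****
.....
**.**
Generation 3: 7 live cells
.....
*.**.
****.
.....
.....
Generation 4: 6 live cells
(generation 4 grid is the final answer)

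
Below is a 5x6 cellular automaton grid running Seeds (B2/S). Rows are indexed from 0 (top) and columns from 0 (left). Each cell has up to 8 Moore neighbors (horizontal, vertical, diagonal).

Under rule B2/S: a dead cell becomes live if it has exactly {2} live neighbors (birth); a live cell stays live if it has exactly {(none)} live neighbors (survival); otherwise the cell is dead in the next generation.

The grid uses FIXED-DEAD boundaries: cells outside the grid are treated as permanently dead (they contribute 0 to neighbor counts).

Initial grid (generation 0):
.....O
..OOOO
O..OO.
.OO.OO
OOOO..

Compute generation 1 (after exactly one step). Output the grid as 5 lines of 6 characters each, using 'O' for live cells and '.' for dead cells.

Simulating step by step:
Generation 0 (given above): 16 live cells
Generation 1: 3 live cells
(generation 1 grid is the final answer)

Answer: ..O...
.O....
......
......
.....O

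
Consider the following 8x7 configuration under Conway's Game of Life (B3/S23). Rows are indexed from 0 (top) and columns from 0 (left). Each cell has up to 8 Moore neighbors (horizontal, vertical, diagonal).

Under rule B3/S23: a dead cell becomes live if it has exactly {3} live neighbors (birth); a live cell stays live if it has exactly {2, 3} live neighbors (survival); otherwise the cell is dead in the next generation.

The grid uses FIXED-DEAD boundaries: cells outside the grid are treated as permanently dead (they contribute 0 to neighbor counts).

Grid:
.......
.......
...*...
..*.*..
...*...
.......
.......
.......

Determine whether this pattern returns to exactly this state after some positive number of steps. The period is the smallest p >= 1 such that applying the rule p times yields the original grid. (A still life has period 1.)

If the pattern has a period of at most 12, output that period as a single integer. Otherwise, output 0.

Answer: 1

Derivation:
Simulating and comparing each generation to the original:
Gen 0 (original, given above): 4 live cells
Gen 1: 4 live cells, MATCHES original -> period = 1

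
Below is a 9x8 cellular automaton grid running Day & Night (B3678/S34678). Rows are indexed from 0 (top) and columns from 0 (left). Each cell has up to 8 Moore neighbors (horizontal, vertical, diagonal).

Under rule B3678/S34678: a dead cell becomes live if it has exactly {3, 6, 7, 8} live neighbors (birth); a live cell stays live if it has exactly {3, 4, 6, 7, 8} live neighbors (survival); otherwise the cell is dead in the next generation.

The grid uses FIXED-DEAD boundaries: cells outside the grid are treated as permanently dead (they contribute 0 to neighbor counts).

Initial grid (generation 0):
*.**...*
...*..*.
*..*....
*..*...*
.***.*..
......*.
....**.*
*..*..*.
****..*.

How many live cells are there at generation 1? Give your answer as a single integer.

Answer: 18

Derivation:
Simulating step by step:
Generation 0 (given above): 27 live cells
Generation 1: 18 live cells
........
.*.**...
..*.*...
...*....
..*.*.*.
..**..*.
.....*..
...*..**
.**.....
Population at generation 1: 18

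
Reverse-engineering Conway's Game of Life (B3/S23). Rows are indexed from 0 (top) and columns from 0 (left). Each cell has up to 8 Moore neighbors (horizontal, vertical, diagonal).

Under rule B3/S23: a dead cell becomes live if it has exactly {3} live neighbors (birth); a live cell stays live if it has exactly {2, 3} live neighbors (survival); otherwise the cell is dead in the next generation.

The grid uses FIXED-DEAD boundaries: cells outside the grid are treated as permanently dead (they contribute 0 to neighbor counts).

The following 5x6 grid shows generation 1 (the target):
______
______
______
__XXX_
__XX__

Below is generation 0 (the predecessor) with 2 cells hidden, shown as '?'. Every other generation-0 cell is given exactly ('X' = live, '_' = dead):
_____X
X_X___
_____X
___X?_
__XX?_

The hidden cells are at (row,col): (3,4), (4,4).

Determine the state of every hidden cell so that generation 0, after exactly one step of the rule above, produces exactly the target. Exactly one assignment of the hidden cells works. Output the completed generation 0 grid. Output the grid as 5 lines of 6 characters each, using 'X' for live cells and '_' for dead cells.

Answer: _____X
X_X___
_____X
___X__
__XX__

Derivation:
Hidden generation-0 cells (in order): (3,4), (4,4).
A hidden cell only influences target cells in its own 3x3 neighborhood. Try each of the 2^2 = 4 assignments, step the completed generation 0 forward once under B3/S23, and compare with the target:
  (3,4)=_ (4,4)=_ -> step reproduces the target at every cell -> ACCEPT
  (3,4)=_ (4,4)=X -> step gives (3,4)='_' but target has 'X' -> reject
  (3,4)=X (4,4)=_ -> step gives (2,3)='X' but target has '_' -> reject
  (3,4)=X (4,4)=X -> step gives (2,3)='X' but target has '_' -> reject
Unique solution: (3,4)=dead, (4,4)=dead.
Check: live-neighbor counts of every cell in the completed generation 0:
121110
020122
122220
013231
012220
Applying B3/S23 to generation 0 with these counts gives:
______
______
______
__XXX_
__XX__
which matches the target exactly.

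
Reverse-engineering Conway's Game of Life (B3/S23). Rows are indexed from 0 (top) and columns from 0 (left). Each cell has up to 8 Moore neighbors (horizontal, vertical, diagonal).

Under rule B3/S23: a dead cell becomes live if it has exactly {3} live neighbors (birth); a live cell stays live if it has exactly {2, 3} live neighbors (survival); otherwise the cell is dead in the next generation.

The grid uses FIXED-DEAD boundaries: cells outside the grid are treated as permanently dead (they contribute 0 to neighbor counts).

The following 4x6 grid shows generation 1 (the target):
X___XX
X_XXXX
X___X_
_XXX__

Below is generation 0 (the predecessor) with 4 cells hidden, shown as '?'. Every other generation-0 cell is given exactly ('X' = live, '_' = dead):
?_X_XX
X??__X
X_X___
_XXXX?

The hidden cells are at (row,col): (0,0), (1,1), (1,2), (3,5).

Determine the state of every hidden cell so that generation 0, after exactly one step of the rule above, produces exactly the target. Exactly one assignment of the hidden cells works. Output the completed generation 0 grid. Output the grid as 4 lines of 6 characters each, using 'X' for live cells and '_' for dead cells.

Hidden generation-0 cells (in order): (0,0), (1,1), (1,2), (3,5).
A hidden cell only influences target cells in its own 3x3 neighborhood. Try each of the 2^4 = 16 assignments, step the completed generation 0 forward once under B3/S23, and compare with the target:
  (0,0)=_ (1,1)=_ (1,2)=_ (3,5)=_ -> step gives (0,0)='_' but target has 'X' -> reject
  (0,0)=_ (1,1)=_ (1,2)=_ (3,5)=X -> step gives (0,0)='_' but target has 'X' -> reject
  (0,0)=_ (1,1)=_ (1,2)=X (3,5)=_ -> step gives (0,0)='_' but target has 'X' -> reject
  (0,0)=_ (1,1)=_ (1,2)=X (3,5)=X -> step gives (0,0)='_' but target has 'X' -> reject
  (0,0)=_ (1,1)=X (1,2)=_ (3,5)=_ -> step gives (0,0)='_' but target has 'X' -> reject
  (0,0)=_ (1,1)=X (1,2)=_ (3,5)=X -> step gives (0,0)='_' but target has 'X' -> reject
  (0,0)=_ (1,1)=X (1,2)=X (3,5)=_ -> step gives (0,0)='_' but target has 'X' -> reject
  (0,0)=_ (1,1)=X (1,2)=X (3,5)=X -> step gives (0,0)='_' but target has 'X' -> reject
  (0,0)=X (1,1)=_ (1,2)=_ (3,5)=_ -> step gives (0,0)='_' but target has 'X' -> reject
  (0,0)=X (1,1)=_ (1,2)=_ (3,5)=X -> step gives (0,0)='_' but target has 'X' -> reject
  (0,0)=X (1,1)=_ (1,2)=X (3,5)=_ -> step gives (0,0)='_' but target has 'X' -> reject
  (0,0)=X (1,1)=_ (1,2)=X (3,5)=X -> step gives (0,0)='_' but target has 'X' -> reject
  (0,0)=X (1,1)=X (1,2)=_ (3,5)=_ -> step reproduces the target at every cell -> ACCEPT
  (0,0)=X (1,1)=X (1,2)=_ (3,5)=X -> step gives (2,4)='_' but target has 'X' -> reject
  (0,0)=X (1,1)=X (1,2)=X (3,5)=_ -> step gives (0,2)='X' but target has '_' -> reject
  (0,0)=X (1,1)=X (1,2)=X (3,5)=X -> step gives (0,2)='X' but target has '_' -> reject
Unique solution: (0,0)=live, (1,1)=live, (1,2)=dead, (3,5)=dead.
Check: live-neighbor counts of every cell in the completed generation 0:
241222
353332
364432
233311
Applying B3/S23 to generation 0 with these counts gives:
X___XX
X_XXXX
X___X_
_XXX__
which matches the target exactly.

Answer: X_X_XX
XX___X
X_X___
_XXXX_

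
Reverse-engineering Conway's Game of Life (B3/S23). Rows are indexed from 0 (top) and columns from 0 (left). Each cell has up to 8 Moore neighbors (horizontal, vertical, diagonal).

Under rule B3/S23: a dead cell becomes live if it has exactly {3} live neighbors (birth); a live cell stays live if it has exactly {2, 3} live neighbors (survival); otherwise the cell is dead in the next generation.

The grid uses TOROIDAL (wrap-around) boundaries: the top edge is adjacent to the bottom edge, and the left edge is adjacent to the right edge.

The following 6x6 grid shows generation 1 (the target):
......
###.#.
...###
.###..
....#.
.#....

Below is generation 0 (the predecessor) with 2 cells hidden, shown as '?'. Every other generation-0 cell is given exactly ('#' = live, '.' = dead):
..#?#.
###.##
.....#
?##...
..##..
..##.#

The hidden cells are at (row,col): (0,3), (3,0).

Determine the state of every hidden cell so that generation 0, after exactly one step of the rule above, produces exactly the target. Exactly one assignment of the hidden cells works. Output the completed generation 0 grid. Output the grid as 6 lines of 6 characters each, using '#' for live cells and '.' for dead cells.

Answer: ..#.#.
###.##
.....#
.##...
..##..
..##.#

Derivation:
Hidden generation-0 cells (in order): (0,3), (3,0).
A hidden cell only influences target cells in its own 3x3 neighborhood. Try each of the 2^2 = 4 assignments, step the completed generation 0 forward once under B3/S23, and compare with the target:
  (0,3)=. (3,0)=. -> step reproduces the target at every cell -> ACCEPT
  (0,3)=. (3,0)=# -> step gives (2,5)='.' but target has '#' -> reject
  (0,3)=# (3,0)=. -> step gives (1,4)='.' but target has '#' -> reject
  (0,3)=# (3,0)=# -> step gives (1,4)='.' but target has '#' -> reject
Unique solution: (0,3)=dead, (3,0)=dead.
Check: live-neighbor counts of every cell in the completed generation 0:
454645
332434
554333
223321
245431
134541
Applying B3/S23 to generation 0 with these counts gives:
......
###.#.
...###
.###..
....#.
.#....
which matches the target exactly.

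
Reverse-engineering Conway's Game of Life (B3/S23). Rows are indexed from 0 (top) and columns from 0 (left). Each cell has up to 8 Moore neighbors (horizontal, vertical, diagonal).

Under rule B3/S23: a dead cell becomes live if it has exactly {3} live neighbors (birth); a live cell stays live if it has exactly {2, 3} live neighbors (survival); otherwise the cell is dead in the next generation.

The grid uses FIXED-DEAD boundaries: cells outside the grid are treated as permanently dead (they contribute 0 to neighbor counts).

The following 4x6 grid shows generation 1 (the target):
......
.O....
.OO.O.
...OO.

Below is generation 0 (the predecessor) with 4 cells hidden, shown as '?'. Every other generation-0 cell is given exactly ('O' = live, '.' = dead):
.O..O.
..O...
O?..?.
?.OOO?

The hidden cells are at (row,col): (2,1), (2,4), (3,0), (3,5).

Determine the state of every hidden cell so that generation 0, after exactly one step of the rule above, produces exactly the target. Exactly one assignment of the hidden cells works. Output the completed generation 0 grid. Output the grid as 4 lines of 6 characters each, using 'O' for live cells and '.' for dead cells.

Answer: .O..O.
..O...
O.....
..OOOO

Derivation:
Hidden generation-0 cells (in order): (2,1), (2,4), (3,0), (3,5).
A hidden cell only influences target cells in its own 3x3 neighborhood. Try each of the 2^4 = 16 assignments, step the completed generation 0 forward once under B3/S23, and compare with the target:
  (2,1)=. (2,4)=. (3,0)=. (3,5)=. -> step gives (2,4)='.' but target has 'O' -> reject
  (2,1)=. (2,4)=. (3,0)=. (3,5)=O -> step reproduces the target at every cell -> ACCEPT
  (2,1)=. (2,4)=. (3,0)=O (3,5)=. -> step gives (2,1)='.' but target has 'O' -> reject
  (2,1)=. (2,4)=. (3,0)=O (3,5)=O -> step gives (2,1)='.' but target has 'O' -> reject
  (2,1)=. (2,4)=O (3,0)=. (3,5)=. -> step gives (1,3)='O' but target has '.' -> reject
  (2,1)=. (2,4)=O (3,0)=. (3,5)=O -> step gives (1,3)='O' but target has '.' -> reject
  (2,1)=. (2,4)=O (3,0)=O (3,5)=. -> step gives (1,3)='O' but target has '.' -> reject
  (2,1)=. (2,4)=O (3,0)=O (3,5)=O -> step gives (1,3)='O' but target has '.' -> reject
  (2,1)=O (2,4)=. (3,0)=. (3,5)=. -> step gives (1,0)='O' but target has '.' -> reject
  (2,1)=O (2,4)=. (3,0)=. (3,5)=O -> step gives (1,0)='O' but target has '.' -> reject
  (2,1)=O (2,4)=. (3,0)=O (3,5)=. -> step gives (1,0)='O' but target has '.' -> reject
  (2,1)=O (2,4)=. (3,0)=O (3,5)=O -> step gives (1,0)='O' but target has '.' -> reject
  (2,1)=O (2,4)=O (3,0)=. (3,5)=. -> step gives (1,0)='O' but target has '.' -> reject
  (2,1)=O (2,4)=O (3,0)=. (3,5)=O -> step gives (1,0)='O' but target has '.' -> reject
  (2,1)=O (2,4)=O (3,0)=O (3,5)=. -> step gives (1,0)='O' but target has '.' -> reject
  (2,1)=O (2,4)=O (3,0)=O (3,5)=O -> step gives (1,0)='O' but target has '.' -> reject
Unique solution: (2,1)=dead, (2,4)=dead, (3,0)=dead, (3,5)=live.
Check: live-neighbor counts of every cell in the completed generation 0:
112201
231211
033432
121221
Applying B3/S23 to generation 0 with these counts gives:
......
.O....
.OO.O.
...OO.
which matches the target exactly.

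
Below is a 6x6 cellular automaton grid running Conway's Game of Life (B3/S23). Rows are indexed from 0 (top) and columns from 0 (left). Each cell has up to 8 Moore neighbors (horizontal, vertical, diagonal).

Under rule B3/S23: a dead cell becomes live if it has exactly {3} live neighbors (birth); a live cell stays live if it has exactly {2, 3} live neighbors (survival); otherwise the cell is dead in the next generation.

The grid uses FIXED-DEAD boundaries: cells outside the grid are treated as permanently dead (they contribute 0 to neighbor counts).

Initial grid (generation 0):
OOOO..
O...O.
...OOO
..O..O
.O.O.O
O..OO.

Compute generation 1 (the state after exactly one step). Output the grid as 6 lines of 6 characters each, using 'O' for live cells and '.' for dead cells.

Answer: OOOO..
O....O
...O.O
..O..O
.O.O.O
..OOO.

Derivation:
Simulating step by step:
Generation 0 (given above): 17 live cells
Generation 1: 16 live cells
(generation 1 grid is the final answer)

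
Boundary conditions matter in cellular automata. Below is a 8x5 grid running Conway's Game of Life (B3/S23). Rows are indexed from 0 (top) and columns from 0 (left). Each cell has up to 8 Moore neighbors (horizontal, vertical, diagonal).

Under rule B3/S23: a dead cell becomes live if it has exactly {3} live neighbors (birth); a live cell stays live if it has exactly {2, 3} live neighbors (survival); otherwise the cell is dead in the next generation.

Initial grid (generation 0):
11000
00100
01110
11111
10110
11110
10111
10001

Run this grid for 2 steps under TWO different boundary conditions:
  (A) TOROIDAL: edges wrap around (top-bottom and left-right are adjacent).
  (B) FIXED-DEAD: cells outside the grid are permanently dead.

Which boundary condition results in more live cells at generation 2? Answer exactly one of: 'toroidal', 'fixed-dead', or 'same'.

Under TOROIDAL boundary, generation 2:
11111
11000
00000
00000
00000
00000
00000
11000
Population = 9

Under FIXED-DEAD boundary, generation 2:
00000
11000
11011
00000
00000
00000
11000
00000
Population = 8

Comparison: toroidal=9, fixed-dead=8 -> toroidal

Answer: toroidal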